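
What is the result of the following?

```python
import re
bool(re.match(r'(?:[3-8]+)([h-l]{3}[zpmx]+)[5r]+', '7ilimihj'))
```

`re.match` only tries the pattern at the start of the string.
Here the string doesn't start with a match, so the call returns None, and `bool(None)` is False.

False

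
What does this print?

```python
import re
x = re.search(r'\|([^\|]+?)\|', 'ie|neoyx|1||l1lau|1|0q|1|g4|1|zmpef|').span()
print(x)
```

(2, 9)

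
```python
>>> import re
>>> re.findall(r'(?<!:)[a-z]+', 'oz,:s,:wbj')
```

`(?!…)`/`(?<!…)` only lets a position through if the neighbouring text does NOT match; no characters are consumed.
`findall` yields the raw match text (2 of them) because the pattern has no groups.

['oz', 'bj']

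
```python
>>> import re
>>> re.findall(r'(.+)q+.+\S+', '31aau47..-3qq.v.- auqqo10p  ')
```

['31aau47..-3qq.v.- auq']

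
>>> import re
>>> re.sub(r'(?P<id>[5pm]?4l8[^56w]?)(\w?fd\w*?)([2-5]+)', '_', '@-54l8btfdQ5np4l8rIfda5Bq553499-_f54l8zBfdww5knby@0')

The pattern matches optionally one of [5pm], then the literal '4l8', then optionally any character except [56w] (captured as 'id'); then optionally a word character, then the literal 'fd', then zero or more of a word character (lazy) (captured); then one or more of a character in [2-5] (captured).
The `?` after the quantifier makes it lazy — it takes as little as possible before letting the rest of the pattern try.
Matches: at [2:12] → '54l8btfdQ5'; at [13:23] → 'p4l8rIfda5'; at [34:45] → '54l8zBfdww5'.
Every occurrence is swapped for '_'.

'@-_n_Bq553499-_f_knby@0'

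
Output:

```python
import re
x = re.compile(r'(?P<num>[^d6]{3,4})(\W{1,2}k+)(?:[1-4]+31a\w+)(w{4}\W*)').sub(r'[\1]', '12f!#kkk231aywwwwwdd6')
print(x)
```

Pattern: 3 to 4 of any character except [d6] (captured as 'num'); then 1 to 2 of a non-word character, then one or more of the literal 'k' (captured); then one or more of a character in [1-4], then the literal '31a', then one or more of a word character (non-capturing group); then exactly 4 of the literal 'w', then zero or more of a non-word character (captured).
The replacement refers to a captured group, so each match is rewritten using its own captured text.

[12f!]dd6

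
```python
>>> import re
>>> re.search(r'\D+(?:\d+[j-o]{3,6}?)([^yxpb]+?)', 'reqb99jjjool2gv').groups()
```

This matches one or more of a non-digit; then one or more of a digit, then 3 to 6 of a character in [j-o] (lazy) (non-capturing group); then one or more of any character except [yxpb] (lazy) (captured).
With the lazy modifier that quantifier settles for the fewest repetitions that let the rest of the pattern succeed (the atoms after it are unaffected and can still be greedy).
Unlike `match`, `search` isn't anchored — it looks for the pattern anywhere in the string.
The match spans [0:10] → 'reqb99jjjo'.
Captured: group 1 = 'o'.

('o',)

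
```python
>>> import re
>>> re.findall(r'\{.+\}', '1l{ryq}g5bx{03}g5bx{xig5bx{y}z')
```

No capturing groups, so `findall` returns the 1 full match string.

['{ryq}g5bx{03}g5bx{xig5bx{y}']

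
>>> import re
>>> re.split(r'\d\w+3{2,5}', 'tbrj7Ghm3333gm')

['tbrj', 'gm']

`split` removes every match and returns the 2 fragments in between.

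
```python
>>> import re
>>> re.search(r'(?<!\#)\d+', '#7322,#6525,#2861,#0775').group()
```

'322'

`(?!…)`/`(?<!…)` only lets a position through if the neighbouring text does NOT match; no characters are consumed.
`re.search` scans for the first position where the pattern succeeds.
The match spans [2:5] → '322'.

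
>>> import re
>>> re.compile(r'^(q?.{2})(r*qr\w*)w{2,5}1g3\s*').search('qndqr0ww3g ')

The pattern matches anchored at the start of the string; then optionally a literal 'q', then exactly 2 of any character (captured); then zero or more of a literal 'r', then the literal 'qr', then zero or more of a word character (captured); then 2 to 5 of the literal 'w', then the literal '1g3', then zero or more of whitespace.
Here nothing in the string fits, so the call returns None.

None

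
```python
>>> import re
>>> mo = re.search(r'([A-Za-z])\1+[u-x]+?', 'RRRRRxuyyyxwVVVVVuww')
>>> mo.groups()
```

('R',)

The match spans [0:6] → 'RRRRRx'.
Captured: group 1 = 'R'.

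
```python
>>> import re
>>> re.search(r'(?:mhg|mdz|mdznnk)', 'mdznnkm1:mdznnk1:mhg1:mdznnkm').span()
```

Alternation tries branches left to right and keeps the first one that lets the overall match succeed at that position.
`re.search` tries every starting position until one works.
The match spans [0:3] → 'mdz'.

(0, 3)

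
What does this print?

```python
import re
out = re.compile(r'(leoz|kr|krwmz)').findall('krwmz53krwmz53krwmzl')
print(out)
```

['kr', 'kr', 'kr']

Alternation tries branches left to right and keeps the first one that lets the overall match succeed at that position.
Scanning left to right: at [0:2] match 'kr', group 1 = 'kr'; at [7:9] match 'kr', group 1 = 'kr'; at [14:16] match 'kr', group 1 = 'kr'.
`findall` collects group 1 from each match (3 total).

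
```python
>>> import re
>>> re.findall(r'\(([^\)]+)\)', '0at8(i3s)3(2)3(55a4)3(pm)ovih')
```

Walking the string: at [4:9] match '(i3s)', group 1 = 'i3s'; at [10:13] match '(2)', group 1 = '2'; at [14:20] match '(55a4)', group 1 = '55a4'; at [21:25] match '(pm)', group 1 = 'pm'.
`findall` collects group 1 from each match (4 total).

['i3s', '2', '55a4', 'pm']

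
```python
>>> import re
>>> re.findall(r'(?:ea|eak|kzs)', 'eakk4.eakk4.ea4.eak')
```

['ea', 'ea', 'ea', 'ea']

`|` is ordered: at each position the engine commits to the first alternative that works.
`findall` yields the raw match text (4 of them) because the pattern has no groups.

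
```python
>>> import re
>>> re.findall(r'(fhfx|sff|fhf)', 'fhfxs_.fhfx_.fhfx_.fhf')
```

The regex engine tests alternatives in the order written; an earlier branch that matches wins even if a later one would match more.
Walking the string: at [0:4] match 'fhfx', group 1 = 'fhfx'; at [7:11] match 'fhfx', group 1 = 'fhfx'; at [13:17] match 'fhfx', group 1 = 'fhfx'; at [19:22] match 'fhf', group 1 = 'fhf'.
`findall` collects group 1 from each match (4 total).

['fhfx', 'fhfx', 'fhfx', 'fhf']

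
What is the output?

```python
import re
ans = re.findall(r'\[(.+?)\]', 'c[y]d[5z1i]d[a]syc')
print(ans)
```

Matches: at [1:4] match '[y]', group 1 = 'y'; at [5:11] match '[5z1i]', group 1 = '5z1i'; at [12:15] match '[a]', group 1 = 'a'.
Because there's exactly one group, `findall` drops the full match and keeps group 1 from each hit.

['y', '5z1i', 'a']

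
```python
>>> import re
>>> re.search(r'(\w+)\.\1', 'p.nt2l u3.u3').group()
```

'u3.u3'

The backreference `\1` re-matches whatever the first group consumed, character for character.
`re.search` tries every starting position until one works.
The match spans [7:12] → 'u3.u3'.
Captured: group 1 = 'u3'.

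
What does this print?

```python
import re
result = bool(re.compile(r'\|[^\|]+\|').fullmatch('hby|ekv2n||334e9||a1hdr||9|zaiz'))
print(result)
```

For `fullmatch`, every character of the input must be accounted for by the pattern.
Here the pattern can't cover the whole string, so the call returns None, and `bool(None)` is False.

False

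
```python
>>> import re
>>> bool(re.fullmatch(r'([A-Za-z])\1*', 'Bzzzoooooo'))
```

False

`\1` is not a pattern — it's the concrete string captured by group 1, re-applied verbatim.
`re.fullmatch` requires the pattern to consume the entire string.
Here the pattern can't cover the whole string, so the call returns None, and `bool(None)` is False.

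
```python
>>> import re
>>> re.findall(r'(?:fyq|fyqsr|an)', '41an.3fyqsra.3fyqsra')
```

['an', 'fyq', 'fyq']

The regex engine tests alternatives in the order written; an earlier branch that matches wins even if a later one would match more.
Scanning left to right: at [2:4] → 'an'; at [6:9] → 'fyq'; at [14:17] → 'fyq'.
`findall` yields the raw match text (3 of them) because the pattern has no groups.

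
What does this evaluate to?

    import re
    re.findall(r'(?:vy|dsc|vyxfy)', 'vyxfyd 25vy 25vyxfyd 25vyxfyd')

Alternation tries branches left to right and keeps the first one that lets the overall match succeed at that position.
Walking the string: at [0:2] → 'vy'; at [9:11] → 'vy'; at [14:16] → 'vy'; at [23:25] → 'vy'.
With no groups in the pattern, `findall` gives back each whole match — 4 here.

['vy', 'vy', 'vy', 'vy']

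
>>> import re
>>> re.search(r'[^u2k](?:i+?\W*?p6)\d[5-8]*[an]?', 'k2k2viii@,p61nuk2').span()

(4, 14)

The match spans [4:14] → 'viii@,p61n'.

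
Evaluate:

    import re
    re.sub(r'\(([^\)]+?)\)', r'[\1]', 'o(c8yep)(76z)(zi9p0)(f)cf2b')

The replacement refers to a captured group, so each match is rewritten using its own captured text.

'o[c8yep][76z][zi9p0][f]cf2b'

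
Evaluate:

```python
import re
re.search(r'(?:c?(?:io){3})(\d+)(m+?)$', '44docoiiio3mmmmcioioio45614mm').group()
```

Pattern: optionally the literal 'c', then the literal 'io' repeated 3 times (non-capturing group); then one or more of a digit (captured); then one or more of a literal 'm' (lazy) (captured); then anchored at the end.
`search` walks the string left to right and returns the first match it finds.
The match spans [15:29] → 'cioioio45614mm'.
Captured: group 1 = '45614', group 2 = 'mm'.

'cioioio45614mm'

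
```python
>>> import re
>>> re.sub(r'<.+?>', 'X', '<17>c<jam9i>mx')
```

Each match is replaced by 'X'.

'XcXmx'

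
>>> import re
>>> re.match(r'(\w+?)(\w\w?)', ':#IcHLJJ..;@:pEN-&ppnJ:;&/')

None

The pattern matches one or more of a word character (lazy) (captured); then a word character, then optionally a word character (captured).
With `match`, the pattern is implicitly anchored at the beginning.
Here the string doesn't start with a match, so the call returns None.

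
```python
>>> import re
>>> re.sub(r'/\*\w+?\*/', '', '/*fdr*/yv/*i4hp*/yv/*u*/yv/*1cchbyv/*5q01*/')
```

'yvyvyv/*1cchbyv'

Matches: at [0:7] → '/*fdr*/'; at [9:17] → '/*i4hp*/'; at [19:24] → '/*u*/'; at [35:43] → '/*5q01*/'.
`sub` substitutes '' at each match site.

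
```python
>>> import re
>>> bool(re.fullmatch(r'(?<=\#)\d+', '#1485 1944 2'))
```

False

`fullmatch` succeeds only if the pattern covers the string from start to end.
Here the pattern can't cover the whole string, so the call returns None, and `bool(None)` is False.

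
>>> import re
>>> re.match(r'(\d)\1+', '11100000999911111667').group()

'111'

`\1` is not a pattern — it's the concrete string captured by group 1, re-applied verbatim.
`re.match` won't scan ahead — the pattern has to work from the very first character.
The match spans [0:3] → '111'.
Captured: group 1 = '1'.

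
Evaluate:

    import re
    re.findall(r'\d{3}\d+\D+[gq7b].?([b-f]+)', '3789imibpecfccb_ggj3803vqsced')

['ecfccb', 'ced']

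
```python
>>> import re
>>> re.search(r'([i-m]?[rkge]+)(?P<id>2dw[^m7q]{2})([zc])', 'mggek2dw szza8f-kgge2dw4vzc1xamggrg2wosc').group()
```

'mggek2dw sz'

This matches optionally a character in [i-m], then one or more of one of [rkge] (captured); then the literal '2dw', then exactly 2 of any character except [m7q] (captured as 'id'); then one of [zc] (captured).
`search` walks the string left to right and returns the first match it finds.
The match spans [0:11] → 'mggek2dw sz'.
Captured: group 1 = 'mggek', group 2 = '2dw s', group 3 = 'z'.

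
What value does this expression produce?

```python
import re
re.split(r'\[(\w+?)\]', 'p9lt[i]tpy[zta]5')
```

['p9lt', 'i', 'tpy', 'zta', '5']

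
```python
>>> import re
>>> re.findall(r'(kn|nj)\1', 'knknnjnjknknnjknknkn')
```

['kn', 'nj', 'kn', 'kn']

The backreference `\1` re-matches whatever the first group consumed, character for character.
Scanning left to right: at [0:4] match 'knkn', group 1 = 'kn'; at [4:8] match 'njnj', group 1 = 'nj'; at [8:12] match 'knkn', group 1 = 'kn'; at [14:18] match 'knkn', group 1 = 'kn'.
One capturing group, so `findall` returns just the captured substring from each match — 4 in all.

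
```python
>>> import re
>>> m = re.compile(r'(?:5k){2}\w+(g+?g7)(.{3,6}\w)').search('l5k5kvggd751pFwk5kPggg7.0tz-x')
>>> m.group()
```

This matches the literal '5k' repeated 2 times, then one or more of a word character; then one or more of the literal 'g' (lazy), then the literal 'g7' (captured); then 3 to 6 of any character, then a word character (captured).
Unlike `match`, `search` isn't anchored — it looks for the pattern anywhere in the string.
The match spans [1:29] → '5k5kvggd751pFwk5kPggg7.0tz-x'.
Captured: group 1 = 'gg7', group 2 = '.0tz-x'.

'5k5kvggd751pFwk5kPggg7.0tz-x'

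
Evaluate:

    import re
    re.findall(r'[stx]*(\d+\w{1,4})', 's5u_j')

The pattern matches zero or more of one of [stx]; then one or more of a digit, then 1 to 4 of a word character (captured).
With a single group, `findall` returns only what that group captured — 1 item.

['5u_j']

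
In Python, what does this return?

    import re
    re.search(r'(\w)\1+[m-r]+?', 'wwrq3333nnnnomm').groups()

('w',)

The match spans [0:3] → 'wwr'.
Captured: group 1 = 'w'.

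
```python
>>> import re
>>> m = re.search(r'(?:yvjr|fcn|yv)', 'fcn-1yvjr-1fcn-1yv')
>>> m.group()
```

`re.search` scans for the first position where the pattern succeeds.
The match spans [0:3] → 'fcn'.

'fcn'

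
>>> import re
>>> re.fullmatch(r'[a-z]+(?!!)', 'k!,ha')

None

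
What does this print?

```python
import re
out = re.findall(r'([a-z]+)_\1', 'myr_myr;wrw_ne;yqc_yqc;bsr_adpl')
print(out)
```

The backreference `\1` re-matches whatever the first group consumed, character for character.
Scanning left to right: at [0:7] match 'myr_myr', group 1 = 'myr'; at [15:22] match 'yqc_yqc', group 1 = 'yqc'.
`findall` collects group 1 from each match (2 total).

['myr', 'yqc']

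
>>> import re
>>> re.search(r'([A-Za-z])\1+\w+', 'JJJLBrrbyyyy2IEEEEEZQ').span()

The backreference `\1` re-matches whatever the first group consumed, character for character.
Unlike `match`, `search` isn't anchored — it looks for the pattern anywhere in the string.
The match spans [0:21] → 'JJJLBrrbyyyy2IEEEEEZQ'.
Captured: group 1 = 'J'.

(0, 21)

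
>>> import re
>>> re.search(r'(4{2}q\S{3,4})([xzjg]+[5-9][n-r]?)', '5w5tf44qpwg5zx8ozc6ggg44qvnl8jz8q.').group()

'44qpwg5zx8o'

Pattern: exactly 2 of the literal '4', then the literal 'q', then 3 to 4 of a non-whitespace character (captured); then one or more of one of [xzjg], then a character in [5-9], then optionally a character in [n-r] (captured).
`search` walks the string left to right and returns the first match it finds.
The match spans [5:16] → '44qpwg5zx8o'.
Captured: group 1 = '44qpwg5', group 2 = 'zx8o'.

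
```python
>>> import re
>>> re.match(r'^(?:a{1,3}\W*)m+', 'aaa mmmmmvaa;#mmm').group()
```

'aaa mmmmm'

With `match`, the pattern is implicitly anchored at the beginning.
The match spans [0:9] → 'aaa mmmmm'.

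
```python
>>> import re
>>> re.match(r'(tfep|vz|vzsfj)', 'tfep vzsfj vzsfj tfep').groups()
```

With `match`, the pattern is implicitly anchored at the beginning.
The match spans [0:4] → 'tfep'.
Captured: group 1 = 'tfep'.

('tfep',)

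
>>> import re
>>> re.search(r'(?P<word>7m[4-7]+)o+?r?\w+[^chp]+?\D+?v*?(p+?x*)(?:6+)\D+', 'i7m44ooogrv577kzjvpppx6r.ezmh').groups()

The match spans [1:29] → '7m44ooogrv577kzjvpppx6r.ezmh'.
Captured: group 1 = '7m44', group 2 = 'ppx'.

('7m44', 'ppx')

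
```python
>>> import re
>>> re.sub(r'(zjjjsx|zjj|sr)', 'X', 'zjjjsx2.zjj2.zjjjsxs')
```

Alternation isn't longest-match — the leftmost alternative that fits at this position is chosen.
Matches: at [0:6] → 'zjjjsx'; at [8:11] → 'zjj'; at [13:19] → 'zjjjsx'.
`sub` substitutes 'X' at each match site.

'X2.X2.Xs'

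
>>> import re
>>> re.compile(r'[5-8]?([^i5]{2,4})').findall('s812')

The pattern matches optionally a character in [5-8]; then 2 to 4 of any character except [i5] (captured).
Matches: at [0:4] match 's812', group 1 = 's812'.
One capturing group, so `findall` returns just the captured substring from the one match — 1 in all.

['s812']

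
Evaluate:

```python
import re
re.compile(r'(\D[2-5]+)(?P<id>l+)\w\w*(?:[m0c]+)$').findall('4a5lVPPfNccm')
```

[('a5', 'l')]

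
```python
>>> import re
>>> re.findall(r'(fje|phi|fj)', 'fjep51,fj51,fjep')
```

['fje', 'fj', 'fje']

The regex engine tests alternatives in the order written; an earlier branch that matches wins even if a later one would match more.
`findall` collects group 1 from each match (3 total).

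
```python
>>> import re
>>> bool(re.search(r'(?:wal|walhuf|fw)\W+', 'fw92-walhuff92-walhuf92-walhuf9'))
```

`search` walks the string left to right and returns the first match it finds.
Here nothing in the string fits, so the call returns None, and `bool(None)` is False.

False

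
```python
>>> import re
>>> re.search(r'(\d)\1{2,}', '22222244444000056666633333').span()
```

(0, 6)

`\1` is not a pattern — it's the concrete string captured by group 1, re-applied verbatim.
`re.search` scans for the first position where the pattern succeeds.
The match spans [0:6] → '222222'.
Captured: group 1 = '2'.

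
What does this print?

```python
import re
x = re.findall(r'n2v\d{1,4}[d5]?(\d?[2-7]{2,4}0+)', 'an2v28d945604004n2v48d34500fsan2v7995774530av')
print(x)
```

['94560', '34500', '774530']

This matches the literal 'n2v', then 1 to 4 of a digit, then optionally one of [d5]; then optionally a digit, then 2 to 4 of a character in [2-7], then one or more of the literal '0' (captured).
Walking the string: at [1:12] match 'n2v28d94560', group 1 = '94560'; at [16:27] match 'n2v48d34500', group 1 = '34500'; at [30:43] match 'n2v7995774530', group 1 = '774530'.
With a single group, `findall` returns only what that group captured — 3 items.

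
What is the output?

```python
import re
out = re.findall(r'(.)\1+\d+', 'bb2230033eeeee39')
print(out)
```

A backreference is literal: `\1` must see the identical characters the first group matched.
`findall` collects group 1 from each match (2 total).

['b', 'e']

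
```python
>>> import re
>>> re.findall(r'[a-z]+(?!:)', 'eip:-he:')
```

['ei', 'h']

Because the assertion is negative and zero-width, positions next to the forbidden text are skipped.
Since nothing is captured, `findall` lists the 2 matched substrings directly.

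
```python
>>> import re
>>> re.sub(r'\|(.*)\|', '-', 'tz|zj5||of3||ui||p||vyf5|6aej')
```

'tz-6aej'

Matches: at [2:25] → '|zj5||of3||ui||p||vyf5|'.
`sub` substitutes '-' at each match site.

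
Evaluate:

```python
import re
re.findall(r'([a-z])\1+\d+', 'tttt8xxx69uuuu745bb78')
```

['t', 'x', 'u', 'b']

`\1` is not a pattern — it's the concrete string captured by group 1, re-applied verbatim.
Matches: at [0:5] match 'tttt8', group 1 = 't'; at [5:10] match 'xxx69', group 1 = 'x'; at [10:17] match 'uuuu745', group 1 = 'u'; at [17:21] match 'bb78', group 1 = 'b'.
Because there's exactly one group, `findall` drops the full match and keeps group 1 from each hit.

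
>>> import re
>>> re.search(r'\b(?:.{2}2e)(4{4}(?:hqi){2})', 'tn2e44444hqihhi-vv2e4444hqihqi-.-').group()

'vv2e4444hqihqi'

Pattern: a word boundary (`\b`, zero-width); then exactly 2 of any character, then the literal '2e' (non-capturing group); then exactly 4 of the literal '4', then the literal 'hqi' repeated 2 times (captured).
`search` walks the string left to right and returns the first match it finds.
The match spans [16:30] → 'vv2e4444hqihqi'.
Captured: group 1 = '4444hqihqi'.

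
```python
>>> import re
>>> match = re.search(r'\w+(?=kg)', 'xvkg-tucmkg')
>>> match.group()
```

'xv'

The `(?=…)`/`(?<=…)` assertion just peeks at neighbouring text; it doesn't advance the match position.
`re.search` scans for the first position where the pattern succeeds.
The match spans [0:2] → 'xv'.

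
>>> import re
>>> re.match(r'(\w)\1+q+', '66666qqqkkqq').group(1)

'6'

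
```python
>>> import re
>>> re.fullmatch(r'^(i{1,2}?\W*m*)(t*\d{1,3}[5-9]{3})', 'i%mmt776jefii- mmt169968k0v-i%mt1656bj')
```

None

This matches anchored at the start of the string; then 1 to 2 of the literal 'i' (lazy), then zero or more of a non-word character, then zero or more of a literal 'm' (captured); then zero or more of the literal 't', then 1 to 3 of a digit, then exactly 3 of a character in [5-9] (captured).
For `fullmatch`, every character of the input must be accounted for by the pattern.
Here the string isn't matched end-to-end, so the call returns None.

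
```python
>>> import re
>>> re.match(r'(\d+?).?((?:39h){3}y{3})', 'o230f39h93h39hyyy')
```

None

`re.match` only tries the pattern at the start of the string.
Here the pattern fails at index 0, so the call returns None.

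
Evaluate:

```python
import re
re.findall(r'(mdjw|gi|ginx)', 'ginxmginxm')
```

['gi', 'gi']

Alternation isn't longest-match — the leftmost alternative that fits at this position is chosen.
Matches: at [0:2] match 'gi', group 1 = 'gi'; at [5:7] match 'gi', group 1 = 'gi'.
Because there's exactly one group, `findall` drops the full match and keeps group 1 from each hit.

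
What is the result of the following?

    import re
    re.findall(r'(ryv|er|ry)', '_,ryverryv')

['ryv', 'er', 'ryv']

Alternation isn't longest-match — the leftmost alternative that fits at this position is chosen.
`findall` collects group 1 from each match (3 total).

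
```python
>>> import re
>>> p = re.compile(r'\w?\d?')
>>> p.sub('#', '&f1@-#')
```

'#&##@#-###'

`sub` substitutes '#' at each match site.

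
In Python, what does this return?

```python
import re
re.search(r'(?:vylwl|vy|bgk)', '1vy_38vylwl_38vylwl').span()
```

`search` walks the string left to right and returns the first match it finds.
The match spans [1:3] → 'vy'.

(1, 3)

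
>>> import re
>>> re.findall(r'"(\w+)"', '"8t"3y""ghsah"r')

`findall` collects group 1 from each match (2 total).

['8t', 'ghsah']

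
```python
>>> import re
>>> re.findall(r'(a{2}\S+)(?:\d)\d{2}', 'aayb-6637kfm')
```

['aayb-6']

Pattern: exactly 2 of the literal 'a', then one or more of a non-whitespace character (captured); then a digit (non-capturing group); then exactly 2 of a digit.
Matches: at [0:9] match 'aayb-6637', group 1 = 'aayb-6'.
With a single group, `findall` returns only what that group captured — 1 item.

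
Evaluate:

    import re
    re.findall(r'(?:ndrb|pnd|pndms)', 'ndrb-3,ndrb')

['ndrb', 'ndrb']

Matches: at [0:4] → 'ndrb'; at [7:11] → 'ndrb'.
Since nothing is captured, `findall` lists the 2 matched substrings directly.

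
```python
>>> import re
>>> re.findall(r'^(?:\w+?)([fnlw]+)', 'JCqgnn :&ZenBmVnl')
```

This matches anchored at the start of the string; then one or more of a word character (lazy) (non-capturing group); then one or more of one of [fnlw] (captured).
A non-greedy quantifier consumes as few characters as it can — just enough that the remainder of the pattern still matches from where it stops; whatever follows it matches normally.
Matches: at [0:6] match 'JCqgnn', group 1 = 'nn'.
Because there's exactly one group, `findall` drops the full match and keeps group 1 from the one hit.

['nn']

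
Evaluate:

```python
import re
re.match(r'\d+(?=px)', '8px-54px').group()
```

'8'

`match` is anchored at position 0; if the pattern doesn't fit there, it returns None.
The match spans [0:1] → '8'.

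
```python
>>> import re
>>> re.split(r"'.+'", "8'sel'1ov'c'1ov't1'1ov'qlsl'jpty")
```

['8', 'jpty']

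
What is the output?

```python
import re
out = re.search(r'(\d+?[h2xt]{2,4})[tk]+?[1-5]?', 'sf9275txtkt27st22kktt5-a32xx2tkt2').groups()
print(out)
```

The pattern matches one or more of a digit (lazy), then 2 to 4 of one of [h2xt] (captured); then one or more of one of [tk] (lazy), then optionally a character in [1-5].
`re.search` tries every starting position until one works.
The match spans [2:10] → '9275txtk'.
Captured: group 1 = '9275txt'.

('9275txt',)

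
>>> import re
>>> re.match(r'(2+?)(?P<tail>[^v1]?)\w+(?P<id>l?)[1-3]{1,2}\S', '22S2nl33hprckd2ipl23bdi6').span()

(0, 21)

This matches one or more of a literal '2' (lazy) (captured); then optionally any character except [v1] (captured as 'tail'); then one or more of a word character; then optionally a literal 'l' (captured as 'id'); then 1 to 2 of a character in [1-3], then a non-whitespace character.
`re.match` only tries the pattern at the start of the string.
The match spans [0:21] → '22S2nl33hprckd2ipl23b'.
Captured: group 1 = '2', group 2 = '2', group 3 = ''.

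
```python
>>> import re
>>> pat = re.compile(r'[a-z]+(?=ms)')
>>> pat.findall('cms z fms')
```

['c', 'f']

Because the assertion is zero-width, the text it checks is not consumed and won't appear in the result.
Scanning left to right: at [0:1] → 'c'; at [6:7] → 'f'.
No capturing groups, so `findall` returns the 2 full match strings.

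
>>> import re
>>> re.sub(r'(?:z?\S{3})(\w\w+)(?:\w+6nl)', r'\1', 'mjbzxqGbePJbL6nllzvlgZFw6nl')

'zxqGbePJbL6nllzvlgZF'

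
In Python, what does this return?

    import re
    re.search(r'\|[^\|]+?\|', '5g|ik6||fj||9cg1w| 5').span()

(2, 7)

`search` walks the string left to right and returns the first match it finds.
The match spans [2:7] → '|ik6|'.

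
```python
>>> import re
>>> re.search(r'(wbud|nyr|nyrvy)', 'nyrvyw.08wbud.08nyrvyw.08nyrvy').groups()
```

Alternation tries branches left to right and keeps the first one that lets the overall match succeed at that position.
`search` walks the string left to right and returns the first match it finds.
The match spans [0:3] → 'nyr'.
Captured: group 1 = 'nyr'.

('nyr',)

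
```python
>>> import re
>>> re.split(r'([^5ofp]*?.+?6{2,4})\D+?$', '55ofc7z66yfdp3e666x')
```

This matches zero or more of any character except [5ofp] (lazy), then one or more of any character (lazy), then 2 to 4 of the literal '6' (captured); then one or more of a non-digit (lazy); then anchored at the end.
The group in the pattern means `split` returns the separators' captures alongside the pieces.

['', '55ofc7z66yfdp3e666', '']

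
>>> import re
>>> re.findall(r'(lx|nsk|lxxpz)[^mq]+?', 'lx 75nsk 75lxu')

Matches: at [0:3] match 'lx ', group 1 = 'lx'; at [5:9] match 'nsk ', group 1 = 'nsk'; at [11:14] match 'lxu', group 1 = 'lx'.
One capturing group, so `findall` returns just the captured substring from each match — 3 in all.

['lx', 'nsk', 'lx']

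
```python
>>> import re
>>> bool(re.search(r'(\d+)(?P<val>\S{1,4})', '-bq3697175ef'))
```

Pattern: one or more of a digit (captured); then 1 to 4 of a non-whitespace character (captured as 'val').
`re.search` scans for the first position where the pattern succeeds.
The match spans [3:12] → '3697175ef'.
Captured: group 1 = '3697175', group 2 = 'ef'.

True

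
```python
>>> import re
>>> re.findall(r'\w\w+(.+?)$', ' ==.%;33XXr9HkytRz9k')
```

['k']

Pattern: a word character, then one or more of a word character; then one or more of any character (lazy) (captured); then anchored at the end.
Matches: at [6:20] match '33XXr9HkytRz9k', group 1 = 'k'.
Because there's exactly one group, `findall` drops the full match and keeps group 1 from the one hit.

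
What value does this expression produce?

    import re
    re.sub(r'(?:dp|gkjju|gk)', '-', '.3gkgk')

'.3--'

Matches: at [2:4] → 'gk'; at [4:6] → 'gk'.
`sub` substitutes '-' at each match site.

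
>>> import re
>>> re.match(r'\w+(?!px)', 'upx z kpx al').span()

A negative assertion filters positions out without eating any characters.
With `match`, the pattern is implicitly anchored at the beginning.
The match spans [0:3] → 'upx'.

(0, 3)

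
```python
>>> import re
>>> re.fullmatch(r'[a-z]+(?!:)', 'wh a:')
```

None

`(?!…)`/`(?<!…)` only lets a position through if the neighbouring text does NOT match; no characters are consumed.
`fullmatch` succeeds only if the pattern covers the string from start to end.
Here there's no way to consume every character, so the call returns None.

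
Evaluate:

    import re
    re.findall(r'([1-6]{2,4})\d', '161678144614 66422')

['1616', '1446', '6642']

Pattern: 2 to 4 of a character in [1-6] (captured); then a digit.
Walking the string: at [0:5] match '16167', group 1 = '1616'; at [6:11] match '14461', group 1 = '1446'; at [13:18] match '66422', group 1 = '6642'.
One capturing group, so `findall` returns just the captured substring from each match — 3 in all.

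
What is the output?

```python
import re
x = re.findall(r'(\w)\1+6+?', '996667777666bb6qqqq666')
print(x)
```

A backreference is literal: `\1` must see the identical characters the first group matched.
Scanning left to right: at [0:3] match '996', group 1 = '9'; at [5:10] match '77776', group 1 = '7'; at [12:15] match 'bb6', group 1 = 'b'; at [15:20] match 'qqqq6', group 1 = 'q'.
`findall` collects group 1 from each match (4 total).

['9', '7', 'b', 'q']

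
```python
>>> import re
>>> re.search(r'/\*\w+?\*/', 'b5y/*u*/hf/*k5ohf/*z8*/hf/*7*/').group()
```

'/*u*/'

The match spans [3:8] → '/*u*/'.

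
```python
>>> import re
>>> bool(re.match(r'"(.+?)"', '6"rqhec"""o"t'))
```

False

With `match`, the pattern is implicitly anchored at the beginning.
Here the pattern fails at index 0, so the call returns None, and `bool(None)` is False.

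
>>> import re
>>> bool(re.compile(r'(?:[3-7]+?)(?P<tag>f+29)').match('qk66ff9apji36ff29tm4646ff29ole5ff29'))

False

This matches one or more of a character in [3-7] (lazy) (non-capturing group); then one or more of the literal 'f', then the literal '29' (captured as 'tag').
With `match`, the pattern is implicitly anchored at the beginning.
Here the string doesn't start with a match, so the call returns None, and `bool(None)` is False.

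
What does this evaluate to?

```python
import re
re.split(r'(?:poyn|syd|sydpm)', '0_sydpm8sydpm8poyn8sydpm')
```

The regex engine tests alternatives in the order written; an earlier branch that matches wins even if a later one would match more.
The string is cut at each match, leaving 5 pieces.

['0_', 'pm8', 'pm8', '8', 'pm']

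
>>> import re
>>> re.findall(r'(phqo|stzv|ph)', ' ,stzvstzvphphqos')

`|` is ordered: at each position the engine commits to the first alternative that works.
One capturing group, so `findall` returns just the captured substring from each match — 4 in all.

['stzv', 'stzv', 'ph', 'phqo']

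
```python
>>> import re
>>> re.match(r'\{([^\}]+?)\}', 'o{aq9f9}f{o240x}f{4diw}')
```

None

With `match`, the pattern is implicitly anchored at the beginning.
Here the pattern fails at index 0, so the call returns None.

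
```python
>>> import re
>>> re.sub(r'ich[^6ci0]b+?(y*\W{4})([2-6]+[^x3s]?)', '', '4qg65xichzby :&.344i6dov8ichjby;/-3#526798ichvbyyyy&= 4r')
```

Pattern: the literal 'ich', then any character except [6ci0], then one or more of the literal 'b' (lazy); then zero or more of the literal 'y', then exactly 4 of a non-word character (captured); then one or more of a character in [2-6], then optionally any character except [x3s] (captured).
Matches: at [6:20] → 'ichzby :&.344i'.
Each match is replaced by ''.

'4qg65x6dov8ichjby;/-3#526798ichvbyyyy&= 4r'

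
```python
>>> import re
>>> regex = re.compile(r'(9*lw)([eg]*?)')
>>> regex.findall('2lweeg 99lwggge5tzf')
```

A `+?`/`*?`/`{m,n}?` starts at its minimum and grows only as far as needed for what follows to match.
`findall` packs the 2 group values into a tuple for every match.

[('lw', ''), ('99lw', '')]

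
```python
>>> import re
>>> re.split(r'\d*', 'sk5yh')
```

['', 's', 'k', '', 'y', 'h', '']

The pattern matches zero or more of a digit.
Matches to split on: at [0:0] → ''; at [1:1] → ''; at [2:3] → '5'; at [3:3] → ''; at [4:4] → ''; ….
Each match becomes a cut point; 7 segments remain.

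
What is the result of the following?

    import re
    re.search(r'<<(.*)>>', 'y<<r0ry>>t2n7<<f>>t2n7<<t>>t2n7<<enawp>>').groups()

The match spans [1:40] → '<<r0ry>>t2n7<<f>>t2n7<<t>>t2n7<<enawp>>'.
Captured: group 1 = 'r0ry>>t2n7<<f>>t2n7<<t>>t2n7<<enawp'.

('r0ry>>t2n7<<f>>t2n7<<t>>t2n7<<enawp',)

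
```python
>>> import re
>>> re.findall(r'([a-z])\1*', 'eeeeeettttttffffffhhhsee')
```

['e', 't', 'f', 'h', 's', 'e']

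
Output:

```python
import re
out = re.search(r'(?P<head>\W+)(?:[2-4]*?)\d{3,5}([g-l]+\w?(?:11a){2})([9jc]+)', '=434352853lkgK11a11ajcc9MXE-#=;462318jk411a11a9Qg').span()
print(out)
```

(0, 24)

The pattern matches one or more of a non-word character (captured as 'head'); then zero or more of a character in [2-4] (lazy) (non-capturing group); then 3 to 5 of a digit; then one or more of a character in [g-l], then optionally a word character, then the literal '11a' repeated 2 times (captured); then one or more of one of [9jc] (captured).
`search` walks the string left to right and returns the first match it finds.
The match spans [0:24] → '=434352853lkgK11a11ajcc9'.
Captured: group 1 = '=', group 2 = 'lkgK11a11a', group 3 = 'jcc9'.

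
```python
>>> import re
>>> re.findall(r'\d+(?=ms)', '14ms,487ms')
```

The `(?=…)`/`(?<=…)` assertion just peeks at neighbouring text; it doesn't advance the match position.
Matches: at [0:2] → '14'; at [5:8] → '487'.
`findall` yields the raw match text (2 of them) because the pattern has no groups.

['14', '487']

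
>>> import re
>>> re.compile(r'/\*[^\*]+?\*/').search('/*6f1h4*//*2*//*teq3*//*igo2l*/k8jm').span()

`search` walks the string left to right and returns the first match it finds.
The match spans [0:9] → '/*6f1h4*/'.

(0, 9)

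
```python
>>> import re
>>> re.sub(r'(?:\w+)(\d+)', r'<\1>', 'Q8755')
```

This matches one or more of a word character (non-capturing group); then one or more of a digit (captured).
Matches: at [0:5] → 'Q8755'.
Each match is replaced using the text its own group 1 captured.

'<5>'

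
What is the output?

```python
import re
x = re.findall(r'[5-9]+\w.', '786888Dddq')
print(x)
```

Pattern: one or more of a character in [5-9]; then a word character, then any character.
Scanning left to right: at [0:8] → '786888Dd'.
`findall` yields the raw match text (1 of them) because the pattern has no groups.

['786888Dd']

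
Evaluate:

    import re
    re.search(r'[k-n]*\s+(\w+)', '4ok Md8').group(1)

Pattern: zero or more of a character in [k-n], then one or more of whitespace; then one or more of a word character (captured).
`search` walks the string left to right and returns the first match it finds.
The match spans [2:7] → 'k Md8'.
Captured: group 1 = 'Md8'.

'Md8'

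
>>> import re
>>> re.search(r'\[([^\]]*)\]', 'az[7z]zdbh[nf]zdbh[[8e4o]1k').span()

(2, 6)

The match spans [2:6] → '[7z]'.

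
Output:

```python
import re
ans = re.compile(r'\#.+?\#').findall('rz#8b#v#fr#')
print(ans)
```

Scanning left to right: at [2:6] → '#8b#'; at [7:11] → '#fr#'.
Since nothing is captured, `findall` lists the 2 matched substrings directly.

['#8b#', '#fr#']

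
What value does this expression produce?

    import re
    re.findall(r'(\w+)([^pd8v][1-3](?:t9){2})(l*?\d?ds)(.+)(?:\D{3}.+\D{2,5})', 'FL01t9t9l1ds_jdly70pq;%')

[('FL', '01t9t9', 'l1ds', '_j')]

With 4 capturing groups, `findall` returns a 4-tuple per match.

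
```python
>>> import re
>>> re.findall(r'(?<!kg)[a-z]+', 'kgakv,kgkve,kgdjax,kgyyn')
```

`(?!…)`/`(?<!…)` only lets a position through if the neighbouring text does NOT match; no characters are consumed.
Scanning left to right: at [0:5] → 'kgakv'; at [6:11] → 'kgkve'; at [12:18] → 'kgdjax'; at [19:24] → 'kgyyn'.
No capturing groups, so `findall` returns the 4 full match strings.

['kgakv', 'kgkve', 'kgdjax', 'kgyyn']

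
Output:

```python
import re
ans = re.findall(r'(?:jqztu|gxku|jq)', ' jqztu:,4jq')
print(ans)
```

`|` is ordered: at each position the engine commits to the first alternative that works.
Matches: at [1:6] → 'jqztu'; at [9:11] → 'jq'.
Since nothing is captured, `findall` lists the 2 matched substrings directly.

['jqztu', 'jq']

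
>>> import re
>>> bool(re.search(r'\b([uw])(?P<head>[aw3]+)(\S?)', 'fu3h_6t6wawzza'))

False

Pattern: a word boundary (`\b`, zero-width); then one of [uw] (captured); then one or more of one of [aw3] (captured as 'head'); then optionally a non-whitespace character (captured).
`search` walks the string left to right and returns the first match it finds.
Here the pattern never matches, so the call returns None, and `bool(None)` is False.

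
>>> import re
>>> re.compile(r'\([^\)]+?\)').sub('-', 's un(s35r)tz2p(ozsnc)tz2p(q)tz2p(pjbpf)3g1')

Matches: at [4:10] → '(s35r)'; at [14:21] → '(ozsnc)'; at [25:28] → '(q)'; at [32:39] → '(pjbpf)'.
Each match is replaced by '-'.

's un-tz2p-tz2p-tz2p-3g1'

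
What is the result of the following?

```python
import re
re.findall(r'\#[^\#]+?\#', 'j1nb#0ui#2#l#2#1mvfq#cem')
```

['#0ui#', '#l#', '#1mvfq#']

Scanning left to right: at [4:9] → '#0ui#'; at [10:13] → '#l#'; at [14:21] → '#1mvfq#'.
Since nothing is captured, `findall` lists the 3 matched substrings directly.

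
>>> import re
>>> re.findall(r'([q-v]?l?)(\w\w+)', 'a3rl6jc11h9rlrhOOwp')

With 2 capturing groups, `findall` returns a 2-tuple per match.

[('', 'a3rl6jc11h9rlrhOOwp')]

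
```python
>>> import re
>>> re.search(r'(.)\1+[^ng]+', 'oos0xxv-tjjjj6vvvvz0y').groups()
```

('o',)

The match spans [0:21] → 'oos0xxv-tjjjj6vvvvz0y'.
Captured: group 1 = 'o'.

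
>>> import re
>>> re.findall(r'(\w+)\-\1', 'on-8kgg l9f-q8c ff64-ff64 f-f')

['ff64', 'f']

The backreference `\1` re-matches whatever the first group consumed, character for character.
Scanning left to right: at [16:25] match 'ff64-ff64', group 1 = 'ff64'; at [26:29] match 'f-f', group 1 = 'f'.
Because there's exactly one group, `findall` drops the full match and keeps group 1 from each hit.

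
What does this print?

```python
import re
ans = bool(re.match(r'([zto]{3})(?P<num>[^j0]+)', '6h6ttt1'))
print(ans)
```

The pattern matches exactly 3 of one of [zto] (captured); then one or more of any character except [j0] (captured as 'num').
With `match`, the pattern is implicitly anchored at the beginning.
Here the string doesn't start with a match, so the call returns None, and `bool(None)` is False.

False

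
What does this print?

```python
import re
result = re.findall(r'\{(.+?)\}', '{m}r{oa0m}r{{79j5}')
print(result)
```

['m', 'oa0m', '{79j5']

A `+?`/`*?`/`{m,n}?` starts at its minimum and grows only as far as needed for what follows to match.
One capturing group, so `findall` returns just the captured substring from each match — 3 in all.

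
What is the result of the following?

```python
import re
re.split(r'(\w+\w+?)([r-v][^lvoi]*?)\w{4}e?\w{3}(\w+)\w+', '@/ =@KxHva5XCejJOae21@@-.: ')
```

['@/ =@', 'KxH', 'v', 'ae2', '@@-.: ']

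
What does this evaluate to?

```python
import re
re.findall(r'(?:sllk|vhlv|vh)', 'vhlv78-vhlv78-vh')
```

['vhlv', 'vhlv', 'vh']

Alternation tries branches left to right and keeps the first one that lets the overall match succeed at that position.
Scanning left to right: at [0:4] → 'vhlv'; at [7:11] → 'vhlv'; at [14:16] → 'vh'.
Since nothing is captured, `findall` lists the 3 matched substrings directly.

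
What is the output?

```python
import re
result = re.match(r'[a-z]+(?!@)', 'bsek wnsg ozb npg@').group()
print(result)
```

`match` is anchored at position 0; if the pattern doesn't fit there, it returns None.
The match spans [0:4] → 'bsek'.

bsek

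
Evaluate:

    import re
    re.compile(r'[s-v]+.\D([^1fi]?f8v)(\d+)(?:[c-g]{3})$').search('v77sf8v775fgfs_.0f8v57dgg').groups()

This matches one or more of a character in [s-v]; then any character, then a non-digit; then optionally any character except [1fi], then the literal 'f', then the literal '8v' (captured); then one or more of a digit (captured); then exactly 3 of a character in [c-g] (non-capturing group); then anchored at the end.
`re.search` scans for the first position where the pattern succeeds.
The match spans [13:25] → 's_.0f8v57dgg'.
Captured: group 1 = '0f8v', group 2 = '57'.

('0f8v', '57')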